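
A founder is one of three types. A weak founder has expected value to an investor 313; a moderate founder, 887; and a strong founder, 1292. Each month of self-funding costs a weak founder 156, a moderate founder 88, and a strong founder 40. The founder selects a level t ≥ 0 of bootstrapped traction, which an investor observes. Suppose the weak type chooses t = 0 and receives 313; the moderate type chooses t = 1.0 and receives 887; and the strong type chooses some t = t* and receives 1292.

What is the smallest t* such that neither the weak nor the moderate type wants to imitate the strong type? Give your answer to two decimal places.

Weak type (on-path payoff 313) won't mimic when 313 ≥ 1292 − 156·t*, i.e. t* ≥ 6.28.
Moderate type (on-path payoff 887 − 88×1.0 = 799) won't mimic when 799 ≥ 1292 − 88·t*, i.e. t* ≥ 5.60.
Both must hold, so t* = max(6.28, 5.60) = 6.28. The weak type's constraint binds.

6.28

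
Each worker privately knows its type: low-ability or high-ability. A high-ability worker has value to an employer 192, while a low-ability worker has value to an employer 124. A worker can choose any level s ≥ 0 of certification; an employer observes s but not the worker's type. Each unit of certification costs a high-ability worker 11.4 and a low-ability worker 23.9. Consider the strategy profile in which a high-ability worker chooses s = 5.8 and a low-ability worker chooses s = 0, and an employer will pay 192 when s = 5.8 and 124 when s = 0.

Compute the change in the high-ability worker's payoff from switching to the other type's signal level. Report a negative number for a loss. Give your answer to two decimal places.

Playing s = 5.8 the high-ability worker receives 192 − 11.4 × 5.8 = 125.88.
Deviating to s = 0 yields 124 instead.
Gain from deviating: 124 − 125.88 = -1.88.
The gain is negative, so the high-ability type's incentive-compatibility constraint is satisfied.

-1.88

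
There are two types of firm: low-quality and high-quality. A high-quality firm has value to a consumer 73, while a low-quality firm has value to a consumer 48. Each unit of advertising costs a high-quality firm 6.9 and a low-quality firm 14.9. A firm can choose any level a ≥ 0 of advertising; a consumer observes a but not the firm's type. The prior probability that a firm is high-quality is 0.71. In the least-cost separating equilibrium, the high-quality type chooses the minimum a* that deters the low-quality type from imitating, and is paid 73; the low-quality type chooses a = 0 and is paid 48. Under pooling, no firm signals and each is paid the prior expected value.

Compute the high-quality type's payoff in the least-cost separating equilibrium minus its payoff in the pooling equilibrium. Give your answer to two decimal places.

Least-cost separating signal: a* solves 48 = 73 − 14.9·a*, so a* = (73 − 48)/14.9 ≈ 1.6779.
High-quality type's separating payoff: 73 − 6.9 × a* = 73 − 6.9 × (73 − 48)/14.9 = 73 − 172.5/14.9 ≈ 61.4228.
Pooling payoff: 0.71 × 73 + 0.29 × 48 = 65.75.
Difference: 61.4228 − 65.75 = -4.3272, i.e. -4.33 to two decimal places.
The high-quality type would prefer the pooling outcome.

-4.33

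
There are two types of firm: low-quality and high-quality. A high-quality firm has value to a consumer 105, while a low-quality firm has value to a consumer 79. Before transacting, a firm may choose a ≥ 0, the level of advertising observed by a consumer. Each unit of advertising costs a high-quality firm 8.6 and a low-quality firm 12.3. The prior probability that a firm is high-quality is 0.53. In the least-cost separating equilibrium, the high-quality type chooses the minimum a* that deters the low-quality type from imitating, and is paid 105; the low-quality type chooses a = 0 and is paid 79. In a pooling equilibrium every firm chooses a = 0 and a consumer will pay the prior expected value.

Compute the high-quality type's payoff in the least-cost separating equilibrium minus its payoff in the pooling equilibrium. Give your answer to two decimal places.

Least-cost separating signal: a* solves 79 = 105 − 12.3·a*, so a* = (105 − 79)/12.3 ≈ 2.1138.
High-quality type's separating payoff: 105 − 8.6 × a* = 105 − 8.6 × (105 − 79)/12.3 = 105 − 223.6/12.3 ≈ 86.8211.
Pooling payoff: 0.53 × 105 + 0.47 × 79 = 92.78.
Difference: 86.8211 − 92.78 = -5.9589, i.e. -5.96 to two decimal places.
The high-quality type would prefer the pooling outcome.

-5.96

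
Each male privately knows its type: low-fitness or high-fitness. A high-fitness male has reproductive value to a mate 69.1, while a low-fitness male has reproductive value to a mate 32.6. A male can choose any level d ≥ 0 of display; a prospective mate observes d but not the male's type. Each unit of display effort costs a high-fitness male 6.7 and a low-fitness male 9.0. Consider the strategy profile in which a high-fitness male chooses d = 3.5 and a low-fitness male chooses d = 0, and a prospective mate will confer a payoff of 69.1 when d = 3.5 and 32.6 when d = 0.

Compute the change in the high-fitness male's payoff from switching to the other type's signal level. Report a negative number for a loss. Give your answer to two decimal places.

Playing d = 3.5 the high-fitness male receives 69.1 − 6.7 × 3.5 = 45.65.
Deviating to d = 0 yields 32.6 instead.
Gain from deviating: 32.6 − 45.65 = -13.05.
The gain is negative, so the high-fitness type's incentive-compatibility constraint is satisfied.

-13.05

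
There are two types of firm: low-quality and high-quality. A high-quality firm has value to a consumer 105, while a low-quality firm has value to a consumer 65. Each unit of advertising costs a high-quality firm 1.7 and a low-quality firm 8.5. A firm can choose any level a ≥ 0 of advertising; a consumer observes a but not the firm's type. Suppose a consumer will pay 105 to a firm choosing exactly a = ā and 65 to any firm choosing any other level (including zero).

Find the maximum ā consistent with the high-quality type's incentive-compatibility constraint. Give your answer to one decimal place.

Choosing ā yields the high-quality type 105 − 1.7·ā; choosing zero yields 65.
The high-quality type is indifferent at 105 − 1.7·ā = 65, i.e. ā = (105 − 65) / 1.7 ≈ 23.5.
For any ā above 23.5 the high-quality type would rather pool at zero, so separation collapses.

23.5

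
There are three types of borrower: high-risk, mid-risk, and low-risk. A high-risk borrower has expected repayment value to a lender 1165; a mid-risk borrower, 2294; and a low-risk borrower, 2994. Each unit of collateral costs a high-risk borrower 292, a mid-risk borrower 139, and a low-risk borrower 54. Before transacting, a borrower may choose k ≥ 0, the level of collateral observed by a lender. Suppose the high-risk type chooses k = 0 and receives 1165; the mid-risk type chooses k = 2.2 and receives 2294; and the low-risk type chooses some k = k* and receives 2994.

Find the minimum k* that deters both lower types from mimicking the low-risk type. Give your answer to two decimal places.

7.24

Mid-risk type (on-path payoff 2294 − 139×2.2 = 1988.2) won't mimic when 1988.2 ≥ 2994 − 139·k*, i.e. k* ≥ 7.24.
High-risk type (on-path payoff 1165) won't mimic when 1165 ≥ 2994 − 292·k*, i.e. k* ≥ 6.26.
Both must hold, so k* = max(6.26, 7.24) = 7.24. The mid-risk type's constraint binds.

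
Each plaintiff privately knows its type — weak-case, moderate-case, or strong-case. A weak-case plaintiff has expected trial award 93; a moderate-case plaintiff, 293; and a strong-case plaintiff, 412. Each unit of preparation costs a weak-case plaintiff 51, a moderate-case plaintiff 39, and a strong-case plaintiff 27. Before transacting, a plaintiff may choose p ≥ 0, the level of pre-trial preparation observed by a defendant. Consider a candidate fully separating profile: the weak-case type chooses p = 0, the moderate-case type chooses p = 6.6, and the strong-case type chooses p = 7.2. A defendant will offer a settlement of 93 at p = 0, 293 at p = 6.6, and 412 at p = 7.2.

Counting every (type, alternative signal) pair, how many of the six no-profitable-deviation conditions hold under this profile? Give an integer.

Moderate-case (own payoff 293 − 39×6.6 = 35.6): to p=0 gives 93 → profitable ✗; to p=7.2 gives 412 − 39×7.2 = 131.2 → profitable ✗.
Strong-case (own payoff 412 − 27×7.2 = 217.6): to p=0 gives 93 → no gain ✓; to p=6.6 gives 293 − 27×6.6 = 114.8 → no gain ✓.
Weak-case (own payoff 93): to p=6.6 gives 293 − 51×6.6 = -43.6 → no gain ✓; to p=7.2 gives 412 − 51×7.2 = 44.8 → no gain ✓.
4 of the 6 constraints hold; not an equilibrium.

4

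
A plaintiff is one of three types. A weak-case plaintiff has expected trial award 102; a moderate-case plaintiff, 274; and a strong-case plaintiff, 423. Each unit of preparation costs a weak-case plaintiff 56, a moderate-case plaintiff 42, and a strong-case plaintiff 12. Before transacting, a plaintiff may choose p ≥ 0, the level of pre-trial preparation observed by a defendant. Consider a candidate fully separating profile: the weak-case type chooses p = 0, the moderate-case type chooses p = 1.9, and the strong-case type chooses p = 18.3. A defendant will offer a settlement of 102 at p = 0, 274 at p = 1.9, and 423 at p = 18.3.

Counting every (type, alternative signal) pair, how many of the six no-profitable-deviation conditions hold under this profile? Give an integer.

Strong-case (own payoff 423 − 12×18.3 = 203.4): to p=0 gives 102 → no gain ✓; to p=1.9 gives 274 − 12×1.9 = 251.2 → profitable ✗.
Weak-case (own payoff 102): to p=1.9 gives 274 − 56×1.9 = 167.6 → profitable ✗; to p=18.3 gives 423 − 56×18.3 = -601.8 → no gain ✓.
Moderate-case (own payoff 274 − 42×1.9 = 194.2): to p=0 gives 102 → no gain ✓; to p=18.3 gives 423 − 42×18.3 = -345.6 → no gain ✓.
4 of the 6 constraints hold; not an equilibrium.

4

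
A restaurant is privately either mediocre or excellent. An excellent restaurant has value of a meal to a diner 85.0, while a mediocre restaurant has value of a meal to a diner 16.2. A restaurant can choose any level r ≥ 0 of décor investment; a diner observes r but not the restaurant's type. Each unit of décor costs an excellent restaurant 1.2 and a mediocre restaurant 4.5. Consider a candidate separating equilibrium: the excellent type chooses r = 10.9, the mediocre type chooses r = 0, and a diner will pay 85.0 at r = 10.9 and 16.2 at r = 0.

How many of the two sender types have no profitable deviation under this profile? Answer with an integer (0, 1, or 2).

1

Mediocre type: stay at 0 → 16.2; mimic → 85.0 − 4.5 × 10.9 = 35.95. IC fails (16.2 < 35.95).
Excellent type: signal → 85.0 − 1.2 × 10.9 = 71.92; deviate to 0 → 16.2. IC holds (71.92 ≥ 16.2).
1 of 2 constraints hold, so this profile is not an equilibrium.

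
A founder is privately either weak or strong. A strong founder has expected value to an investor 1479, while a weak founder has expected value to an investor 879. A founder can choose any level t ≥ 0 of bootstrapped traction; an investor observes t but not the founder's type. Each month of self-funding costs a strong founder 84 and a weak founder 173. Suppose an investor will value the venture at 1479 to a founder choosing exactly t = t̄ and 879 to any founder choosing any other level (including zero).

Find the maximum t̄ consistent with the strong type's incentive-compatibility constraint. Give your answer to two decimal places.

7.14

Choosing t̄ yields the strong type 1479 − 84·t̄; choosing zero yields 879.
The strong type is indifferent at 1479 − 84·t̄ = 879, i.e. t̄ = (1479 − 879) / 84 ≈ 7.14.
For any t̄ above 7.14 the strong type would rather pool at zero, so separation collapses.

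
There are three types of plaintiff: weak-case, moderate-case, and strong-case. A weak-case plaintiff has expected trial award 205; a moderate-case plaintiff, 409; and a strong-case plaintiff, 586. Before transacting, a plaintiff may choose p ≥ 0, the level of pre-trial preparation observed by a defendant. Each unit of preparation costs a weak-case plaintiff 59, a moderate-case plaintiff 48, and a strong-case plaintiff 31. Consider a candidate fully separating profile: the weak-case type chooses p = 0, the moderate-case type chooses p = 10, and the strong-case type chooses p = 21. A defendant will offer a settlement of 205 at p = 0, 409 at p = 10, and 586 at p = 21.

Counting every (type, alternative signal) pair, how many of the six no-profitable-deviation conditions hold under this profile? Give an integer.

Weak-case (own payoff 205): to p=10 gives 409 − 59×10 = -181 → no gain ✓; to p=21 gives 586 − 59×21 = -653 → no gain ✓.
Moderate-case (own payoff 409 − 48×10 = -71): to p=0 gives 205 → profitable ✗; to p=21 gives 586 − 48×21 = -422 → no gain ✓.
Strong-case (own payoff 586 − 31×21 = -65): to p=0 gives 205 → profitable ✗; to p=10 gives 409 − 31×10 = 99 → profitable ✗.
3 of the 6 constraints hold; not an equilibrium.

3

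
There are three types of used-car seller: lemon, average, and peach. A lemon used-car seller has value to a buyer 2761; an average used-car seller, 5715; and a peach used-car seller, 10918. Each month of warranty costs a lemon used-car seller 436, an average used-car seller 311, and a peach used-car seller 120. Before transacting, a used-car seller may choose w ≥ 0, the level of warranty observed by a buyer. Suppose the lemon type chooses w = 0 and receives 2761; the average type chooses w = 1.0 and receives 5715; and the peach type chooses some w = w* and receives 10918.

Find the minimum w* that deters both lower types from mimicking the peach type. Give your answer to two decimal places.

18.71

Average type (on-path payoff 5715 − 311×1.0 = 5404) won't mimic when 5404 ≥ 10918 − 311·w*, i.e. w* ≥ 17.73.
Lemon type (on-path payoff 2761) won't mimic when 2761 ≥ 10918 − 436·w*, i.e. w* ≥ 18.71.
Both must hold, so w* = max(18.71, 17.73) = 18.71. The lemon type's constraint binds.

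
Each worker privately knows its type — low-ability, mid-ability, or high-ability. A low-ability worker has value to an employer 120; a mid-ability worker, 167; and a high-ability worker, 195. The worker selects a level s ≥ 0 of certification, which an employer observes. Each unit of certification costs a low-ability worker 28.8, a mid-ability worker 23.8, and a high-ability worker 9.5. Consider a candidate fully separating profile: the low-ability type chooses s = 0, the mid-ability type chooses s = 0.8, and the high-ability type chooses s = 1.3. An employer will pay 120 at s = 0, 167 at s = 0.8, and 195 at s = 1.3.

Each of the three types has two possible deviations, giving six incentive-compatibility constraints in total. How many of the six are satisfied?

3

High-ability (own payoff 195 − 9.5×1.3 = 182.65): to s=0 gives 120 → no gain ✓; to s=0.8 gives 167 − 9.5×0.8 = 159.4 → no gain ✓.
Mid-ability (own payoff 167 − 23.8×0.8 = 147.96): to s=0 gives 120 → no gain ✓; to s=1.3 gives 195 − 23.8×1.3 = 164.06 → profitable ✗.
Low-ability (own payoff 120): to s=0.8 gives 167 − 28.8×0.8 = 143.96 → profitable ✗; to s=1.3 gives 195 − 28.8×1.3 = 157.56 → profitable ✗.
3 of the 6 constraints hold; not an equilibrium.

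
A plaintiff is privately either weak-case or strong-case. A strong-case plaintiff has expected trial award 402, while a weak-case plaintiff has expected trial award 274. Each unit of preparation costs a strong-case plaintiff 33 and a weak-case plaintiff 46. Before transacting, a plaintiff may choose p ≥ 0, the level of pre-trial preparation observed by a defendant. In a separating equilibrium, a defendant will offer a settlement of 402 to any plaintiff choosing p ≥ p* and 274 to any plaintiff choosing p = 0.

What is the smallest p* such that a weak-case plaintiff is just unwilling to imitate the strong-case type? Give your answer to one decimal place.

A weak-case plaintiff choosing p = 0 receives 274.
Imitating at p* instead would pay 402 at cost 46·p*, netting 402 − 46·p*.
Indifference: 274 = 402 − 46·p*, so p* = (402 − 274) / 46 ≈ 2.8.
This is the weak-case type's binding incentive-compatibility constraint; any p ≥ 2.8 sustains separation on that side.

2.8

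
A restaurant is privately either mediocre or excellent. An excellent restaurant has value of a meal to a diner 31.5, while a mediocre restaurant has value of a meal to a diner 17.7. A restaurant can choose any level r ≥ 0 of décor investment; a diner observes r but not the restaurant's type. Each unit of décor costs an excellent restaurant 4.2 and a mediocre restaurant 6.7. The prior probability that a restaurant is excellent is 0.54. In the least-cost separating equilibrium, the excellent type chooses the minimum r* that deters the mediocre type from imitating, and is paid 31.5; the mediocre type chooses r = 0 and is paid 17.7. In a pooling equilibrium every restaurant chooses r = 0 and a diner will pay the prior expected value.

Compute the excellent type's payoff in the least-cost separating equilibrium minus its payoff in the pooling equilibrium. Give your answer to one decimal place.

-2.3

Least-cost separating signal: r* solves 17.7 = 31.5 − 6.7·r*, so r* = (31.5 − 17.7)/6.7 ≈ 2.0597.
Excellent type's separating payoff: 31.5 − 4.2 × r* = 31.5 − 4.2 × (31.5 − 17.7)/6.7 = 31.5 − 57.96/6.7 ≈ 22.849.
Pooling payoff: 0.54 × 31.5 + 0.46 × 17.7 = 25.152.
Difference: 22.849 − 25.152 = -2.303, i.e. -2.3 to one decimal place.
The excellent type would prefer the pooling outcome.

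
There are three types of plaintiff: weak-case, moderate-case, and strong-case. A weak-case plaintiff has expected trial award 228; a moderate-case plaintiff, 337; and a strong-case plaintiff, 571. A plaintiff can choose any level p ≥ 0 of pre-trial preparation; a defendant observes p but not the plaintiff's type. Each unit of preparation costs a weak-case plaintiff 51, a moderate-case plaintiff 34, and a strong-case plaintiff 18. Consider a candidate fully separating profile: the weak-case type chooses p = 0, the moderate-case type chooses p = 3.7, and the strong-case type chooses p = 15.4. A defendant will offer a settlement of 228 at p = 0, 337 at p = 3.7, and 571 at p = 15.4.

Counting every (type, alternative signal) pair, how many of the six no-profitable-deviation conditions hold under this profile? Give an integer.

5

Weak-case (own payoff 228): to p=3.7 gives 337 − 51×3.7 = 148.3 → no gain ✓; to p=15.4 gives 571 − 51×15.4 = -214.4 → no gain ✓.
Moderate-case (own payoff 337 − 34×3.7 = 211.2): to p=0 gives 228 → profitable ✗; to p=15.4 gives 571 − 34×15.4 = 47.4 → no gain ✓.
Strong-case (own payoff 571 − 18×15.4 = 293.8): to p=0 gives 228 → no gain ✓; to p=3.7 gives 337 − 18×3.7 = 270.4 → no gain ✓.
5 of the 6 constraints hold; not an equilibrium.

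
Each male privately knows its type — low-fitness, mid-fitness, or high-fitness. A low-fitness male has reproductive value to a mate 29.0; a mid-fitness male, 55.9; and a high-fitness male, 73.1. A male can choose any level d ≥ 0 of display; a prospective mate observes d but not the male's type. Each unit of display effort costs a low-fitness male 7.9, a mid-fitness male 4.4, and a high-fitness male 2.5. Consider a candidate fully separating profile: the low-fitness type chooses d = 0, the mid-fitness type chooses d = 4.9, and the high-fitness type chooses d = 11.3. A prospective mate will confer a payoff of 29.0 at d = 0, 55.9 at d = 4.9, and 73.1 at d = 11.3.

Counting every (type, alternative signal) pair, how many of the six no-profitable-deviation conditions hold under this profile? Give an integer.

6

High-fitness (own payoff 73.1 − 2.5×11.3 = 44.85): to d=0 gives 29.0 → no gain ✓; to d=4.9 gives 55.9 − 2.5×4.9 = 43.65 → no gain ✓.
Mid-fitness (own payoff 55.9 − 4.4×4.9 = 34.34): to d=0 gives 29.0 → no gain ✓; to d=11.3 gives 73.1 − 4.4×11.3 = 23.38 → no gain ✓.
Low-fitness (own payoff 29.0): to d=4.9 gives 55.9 − 7.9×4.9 = 17.19 → no gain ✓; to d=11.3 gives 73.1 − 7.9×11.3 = -16.17 → no gain ✓.
6 of the 6 constraints hold; this profile is a separating equilibrium.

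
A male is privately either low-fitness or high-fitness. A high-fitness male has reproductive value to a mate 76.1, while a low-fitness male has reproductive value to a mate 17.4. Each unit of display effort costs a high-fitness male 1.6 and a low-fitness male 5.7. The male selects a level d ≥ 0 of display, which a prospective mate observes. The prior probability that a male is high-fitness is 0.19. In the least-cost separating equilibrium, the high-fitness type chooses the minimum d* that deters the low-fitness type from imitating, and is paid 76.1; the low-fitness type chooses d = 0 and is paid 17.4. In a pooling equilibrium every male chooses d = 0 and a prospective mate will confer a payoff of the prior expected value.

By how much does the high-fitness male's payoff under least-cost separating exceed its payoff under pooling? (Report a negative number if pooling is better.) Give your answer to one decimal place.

Least-cost separating signal: d* solves 17.4 = 76.1 − 5.7·d*, so d* = (76.1 − 17.4)/5.7 ≈ 10.2982.
High-fitness type's separating payoff: 76.1 − 1.6 × d* = 76.1 − 1.6 × (76.1 − 17.4)/5.7 = 76.1 − 93.92/5.7 ≈ 59.623.
Pooling payoff: 0.19 × 76.1 + 0.81 × 17.4 = 28.553.
Difference: 59.623 − 28.553 = 31.07, i.e. 31.1 to one decimal place.
The high-fitness type prefers to separate.

31.1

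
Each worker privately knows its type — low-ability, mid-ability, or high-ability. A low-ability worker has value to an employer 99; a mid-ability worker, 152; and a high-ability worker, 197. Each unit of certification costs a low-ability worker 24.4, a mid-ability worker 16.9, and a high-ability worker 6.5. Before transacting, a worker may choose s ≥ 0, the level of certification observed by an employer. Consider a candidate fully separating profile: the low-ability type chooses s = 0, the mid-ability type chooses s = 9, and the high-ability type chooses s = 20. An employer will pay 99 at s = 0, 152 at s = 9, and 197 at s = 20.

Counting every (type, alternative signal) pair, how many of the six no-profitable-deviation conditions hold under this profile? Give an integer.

Mid-ability (own payoff 152 − 16.9×9 = -0.1): to s=0 gives 99 → profitable ✗; to s=20 gives 197 − 16.9×20 = -141 → no gain ✓.
Low-ability (own payoff 99): to s=9 gives 152 − 24.4×9 = -67.6 → no gain ✓; to s=20 gives 197 − 24.4×20 = -291 → no gain ✓.
High-ability (own payoff 197 − 6.5×20 = 67): to s=0 gives 99 → profitable ✗; to s=9 gives 152 − 6.5×9 = 93.5 → profitable ✗.
3 of the 6 constraints hold; not an equilibrium.

3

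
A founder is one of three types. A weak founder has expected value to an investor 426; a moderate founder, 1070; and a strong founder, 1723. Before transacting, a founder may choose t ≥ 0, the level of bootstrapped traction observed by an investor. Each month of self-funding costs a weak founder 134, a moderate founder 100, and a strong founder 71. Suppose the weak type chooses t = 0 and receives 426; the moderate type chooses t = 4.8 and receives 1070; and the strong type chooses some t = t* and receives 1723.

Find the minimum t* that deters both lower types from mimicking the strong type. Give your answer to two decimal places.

Moderate type (on-path payoff 1070 − 100×4.8 = 590) won't mimic when 590 ≥ 1723 − 100·t*, i.e. t* ≥ 11.33.
Weak type (on-path payoff 426) won't mimic when 426 ≥ 1723 − 134·t*, i.e. t* ≥ 9.68.
Both must hold, so t* = max(9.68, 11.33) = 11.33. The moderate type's constraint binds.

11.33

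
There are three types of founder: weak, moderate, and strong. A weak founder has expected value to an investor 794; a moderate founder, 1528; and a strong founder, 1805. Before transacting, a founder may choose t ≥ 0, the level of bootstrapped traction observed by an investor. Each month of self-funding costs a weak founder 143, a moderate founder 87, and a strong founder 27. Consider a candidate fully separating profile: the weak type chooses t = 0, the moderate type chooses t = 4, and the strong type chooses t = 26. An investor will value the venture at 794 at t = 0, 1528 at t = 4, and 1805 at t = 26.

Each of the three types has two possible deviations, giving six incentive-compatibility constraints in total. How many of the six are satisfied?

4

Strong (own payoff 1805 − 27×26 = 1103): to t=0 gives 794 → no gain ✓; to t=4 gives 1528 − 27×4 = 1420 → profitable ✗.
Weak (own payoff 794): to t=4 gives 1528 − 143×4 = 956 → profitable ✗; to t=26 gives 1805 − 143×26 = -1913 → no gain ✓.
Moderate (own payoff 1528 − 87×4 = 1180): to t=0 gives 794 → no gain ✓; to t=26 gives 1805 − 87×26 = -457 → no gain ✓.
4 of the 6 constraints hold; not an equilibrium.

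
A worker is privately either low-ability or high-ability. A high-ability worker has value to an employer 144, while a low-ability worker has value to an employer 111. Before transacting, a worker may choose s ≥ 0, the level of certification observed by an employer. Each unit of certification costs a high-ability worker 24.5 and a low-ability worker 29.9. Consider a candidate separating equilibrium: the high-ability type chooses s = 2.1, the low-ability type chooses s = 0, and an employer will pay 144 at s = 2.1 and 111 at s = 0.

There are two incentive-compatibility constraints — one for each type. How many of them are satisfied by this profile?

1

High-ability type: signal → 144 − 24.5 × 2.1 = 92.55; deviate to 0 → 111. IC fails (92.55 < 111).
Low-ability type: stay at 0 → 111; mimic → 144 − 29.9 × 2.1 = 81.21. IC holds (111 ≥ 81.21).
1 of 2 constraints hold, so this profile is not an equilibrium.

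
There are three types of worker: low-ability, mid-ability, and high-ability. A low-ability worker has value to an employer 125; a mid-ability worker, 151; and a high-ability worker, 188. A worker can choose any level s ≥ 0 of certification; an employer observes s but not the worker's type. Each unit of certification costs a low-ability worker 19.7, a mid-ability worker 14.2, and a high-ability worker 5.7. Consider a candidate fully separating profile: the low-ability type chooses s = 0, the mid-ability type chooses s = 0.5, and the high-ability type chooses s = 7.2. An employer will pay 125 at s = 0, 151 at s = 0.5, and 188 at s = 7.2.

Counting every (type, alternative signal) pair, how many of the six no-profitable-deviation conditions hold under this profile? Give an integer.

High-ability (own payoff 188 − 5.7×7.2 = 146.96): to s=0 gives 125 → no gain ✓; to s=0.5 gives 151 − 5.7×0.5 = 148.15 → profitable ✗.
Mid-ability (own payoff 151 − 14.2×0.5 = 143.9): to s=0 gives 125 → no gain ✓; to s=7.2 gives 188 − 14.2×7.2 = 85.76 → no gain ✓.
Low-ability (own payoff 125): to s=0.5 gives 151 − 19.7×0.5 = 141.15 → profitable ✗; to s=7.2 gives 188 − 19.7×7.2 = 46.16 → no gain ✓.
4 of the 6 constraints hold; not an equilibrium.

4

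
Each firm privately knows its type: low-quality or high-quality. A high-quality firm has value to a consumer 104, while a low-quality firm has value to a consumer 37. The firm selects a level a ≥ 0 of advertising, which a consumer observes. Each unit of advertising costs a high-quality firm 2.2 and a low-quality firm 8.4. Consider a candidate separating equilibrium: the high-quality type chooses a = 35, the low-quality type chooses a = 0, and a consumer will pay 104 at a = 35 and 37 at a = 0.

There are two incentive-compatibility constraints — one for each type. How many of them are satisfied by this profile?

1

High-quality type: signal → 104 − 2.2 × 35 = 27; deviate to 0 → 37. IC fails (27 < 37).
Low-quality type: stay at 0 → 37; mimic → 104 − 8.4 × 35 = -190. IC holds (37 ≥ -190).
1 of 2 constraints hold, so this profile is not an equilibrium.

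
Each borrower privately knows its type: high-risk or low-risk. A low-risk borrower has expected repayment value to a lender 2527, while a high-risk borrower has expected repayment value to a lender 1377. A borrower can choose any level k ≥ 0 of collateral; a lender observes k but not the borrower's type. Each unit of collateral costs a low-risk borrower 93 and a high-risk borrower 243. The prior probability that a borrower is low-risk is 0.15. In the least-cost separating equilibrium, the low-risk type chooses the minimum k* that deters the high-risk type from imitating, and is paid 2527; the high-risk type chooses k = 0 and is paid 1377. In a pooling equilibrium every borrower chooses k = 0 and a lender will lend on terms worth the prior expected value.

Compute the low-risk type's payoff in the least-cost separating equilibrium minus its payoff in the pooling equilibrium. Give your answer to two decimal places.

537.38

Least-cost separating signal: k* solves 1377 = 2527 − 243·k*, so k* = (2527 − 1377)/243 ≈ 4.7325.
Low-risk type's separating payoff: 2527 − 93 × k* = 2527 − 93 × (2527 − 1377)/243 = 2527 − 106950/243 ≈ 2086.8765.
Pooling payoff: 0.15 × 2527 + 0.85 × 1377 = 1549.5.
Difference: 2086.8765 − 1549.5 = 537.3765, i.e. 537.38 to two decimal places.
The low-risk type prefers to separate.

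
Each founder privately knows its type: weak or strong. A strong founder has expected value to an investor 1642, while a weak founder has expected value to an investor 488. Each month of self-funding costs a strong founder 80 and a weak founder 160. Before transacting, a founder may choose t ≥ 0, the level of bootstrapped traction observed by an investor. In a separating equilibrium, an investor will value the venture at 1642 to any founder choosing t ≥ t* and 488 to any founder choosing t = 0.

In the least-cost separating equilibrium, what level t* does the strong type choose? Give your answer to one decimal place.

7.2

A weak founder choosing t = 0 receives 488.
Imitating at t* instead would pay 1642 at cost 160·t*, netting 1642 − 160·t*.
Indifference: 488 = 1642 − 160·t*, so t* = (1642 − 488) / 160 ≈ 7.2.
This is the weak type's binding incentive-compatibility constraint; any t ≥ 7.2 sustains separation on that side.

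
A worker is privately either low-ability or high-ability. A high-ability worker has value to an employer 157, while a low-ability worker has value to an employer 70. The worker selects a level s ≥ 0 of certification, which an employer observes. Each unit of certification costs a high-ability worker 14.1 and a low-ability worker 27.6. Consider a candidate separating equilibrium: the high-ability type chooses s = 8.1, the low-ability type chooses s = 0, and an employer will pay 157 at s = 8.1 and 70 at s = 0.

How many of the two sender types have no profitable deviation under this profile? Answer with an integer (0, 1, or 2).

1

High-ability type: signal → 157 − 14.1 × 8.1 = 42.79; deviate to 0 → 70. IC fails (42.79 < 70).
Low-ability type: stay at 0 → 70; mimic → 157 − 27.6 × 8.1 = -66.56. IC holds (70 ≥ -66.56).
1 of 2 constraints hold, so this profile is not an equilibrium.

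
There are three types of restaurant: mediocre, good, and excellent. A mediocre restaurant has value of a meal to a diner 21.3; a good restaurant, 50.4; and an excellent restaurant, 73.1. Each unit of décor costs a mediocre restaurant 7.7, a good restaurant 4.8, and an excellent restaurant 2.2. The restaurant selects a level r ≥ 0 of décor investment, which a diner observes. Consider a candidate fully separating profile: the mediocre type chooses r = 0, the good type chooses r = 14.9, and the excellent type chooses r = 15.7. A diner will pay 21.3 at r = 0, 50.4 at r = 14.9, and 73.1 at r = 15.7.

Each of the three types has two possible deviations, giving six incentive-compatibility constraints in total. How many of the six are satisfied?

4

Good (own payoff 50.4 − 4.8×14.9 = -21.12): to r=0 gives 21.3 → profitable ✗; to r=15.7 gives 73.1 − 4.8×15.7 = -2.26 → profitable ✗.
Mediocre (own payoff 21.3): to r=14.9 gives 50.4 − 7.7×14.9 = -64.33 → no gain ✓; to r=15.7 gives 73.1 − 7.7×15.7 = -47.79 → no gain ✓.
Excellent (own payoff 73.1 − 2.2×15.7 = 38.56): to r=0 gives 21.3 → no gain ✓; to r=14.9 gives 50.4 − 2.2×14.9 = 17.62 → no gain ✓.
4 of the 6 constraints hold; not an equilibrium.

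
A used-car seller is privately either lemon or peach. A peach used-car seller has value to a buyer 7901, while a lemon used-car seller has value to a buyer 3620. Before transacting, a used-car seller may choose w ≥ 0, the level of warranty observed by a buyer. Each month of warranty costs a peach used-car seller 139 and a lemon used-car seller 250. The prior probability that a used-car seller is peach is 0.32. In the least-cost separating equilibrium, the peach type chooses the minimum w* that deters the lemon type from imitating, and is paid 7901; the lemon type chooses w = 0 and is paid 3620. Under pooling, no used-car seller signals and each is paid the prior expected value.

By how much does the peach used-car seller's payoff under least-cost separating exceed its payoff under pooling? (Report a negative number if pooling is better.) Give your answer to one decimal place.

Least-cost separating signal: w* solves 3620 = 7901 − 250·w*, so w* = (7901 − 3620)/250 = 17.124.
Peach type's separating payoff: 7901 − 139 × w* = 7901 − 139 × (7901 − 3620)/250 = 7901 − 595059/250 = 5520.764.
Pooling payoff: 0.32 × 7901 + 0.68 × 3620 = 4989.92.
Difference: 5520.764 − 4989.92 = 530.844, i.e. 530.8 to one decimal place.
The peach type prefers to separate.

530.8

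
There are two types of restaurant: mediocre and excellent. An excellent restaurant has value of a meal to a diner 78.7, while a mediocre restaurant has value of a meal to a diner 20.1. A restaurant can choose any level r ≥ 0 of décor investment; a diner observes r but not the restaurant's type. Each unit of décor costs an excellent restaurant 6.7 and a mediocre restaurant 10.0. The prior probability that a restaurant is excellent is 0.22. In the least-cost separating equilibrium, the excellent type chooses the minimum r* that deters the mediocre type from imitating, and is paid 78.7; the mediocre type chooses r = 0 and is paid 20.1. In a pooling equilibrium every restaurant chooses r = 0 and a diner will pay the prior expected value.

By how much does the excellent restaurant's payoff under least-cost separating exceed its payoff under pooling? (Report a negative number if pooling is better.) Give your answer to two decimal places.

Least-cost separating signal: r* solves 20.1 = 78.7 − 10.0·r*, so r* = (78.7 − 20.1)/10.0 = 5.86.
Excellent type's separating payoff: 78.7 − 6.7 × r* = 78.7 − 6.7 × (78.7 − 20.1)/10.0 = 78.7 − 392.62/10.0 = 39.438.
Pooling payoff: 0.22 × 78.7 + 0.78 × 20.1 = 32.992.
Difference: 39.438 − 32.992 = 6.446, i.e. 6.45 to two decimal places.
The excellent type prefers to separate.

6.45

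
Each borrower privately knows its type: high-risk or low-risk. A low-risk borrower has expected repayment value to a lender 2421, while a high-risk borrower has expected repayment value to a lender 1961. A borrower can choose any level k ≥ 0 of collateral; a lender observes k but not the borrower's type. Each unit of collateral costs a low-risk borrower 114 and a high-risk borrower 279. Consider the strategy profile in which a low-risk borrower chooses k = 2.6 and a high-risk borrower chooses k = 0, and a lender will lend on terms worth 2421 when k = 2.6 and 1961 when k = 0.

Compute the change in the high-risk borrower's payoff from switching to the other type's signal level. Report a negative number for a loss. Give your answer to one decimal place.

Playing k = 0 the high-risk borrower receives 1961.
Deviating to k = 2.6 brings payment 2421 at cost 279 × 2.6 = 725.4, netting 1695.6.
Gain from deviating: 1695.6 − 1961 = -265.4.
The gain is negative, so the high-risk type's incentive-compatibility constraint is satisfied.

-265.4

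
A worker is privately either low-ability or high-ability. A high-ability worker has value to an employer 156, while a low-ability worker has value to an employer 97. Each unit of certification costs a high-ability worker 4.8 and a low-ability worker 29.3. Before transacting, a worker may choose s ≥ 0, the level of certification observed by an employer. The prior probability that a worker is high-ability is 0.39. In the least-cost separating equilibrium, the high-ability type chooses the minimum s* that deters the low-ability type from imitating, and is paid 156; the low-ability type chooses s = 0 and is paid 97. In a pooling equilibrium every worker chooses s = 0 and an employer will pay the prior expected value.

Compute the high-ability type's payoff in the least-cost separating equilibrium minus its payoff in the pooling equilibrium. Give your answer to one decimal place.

26.3

Least-cost separating signal: s* solves 97 = 156 − 29.3·s*, so s* = (156 − 97)/29.3 ≈ 2.0137.
High-ability type's separating payoff: 156 − 4.8 × s* = 156 − 4.8 × (156 − 97)/29.3 = 156 − 283.2/29.3 ≈ 146.334.
Pooling payoff: 0.39 × 156 + 0.61 × 97 = 120.01.
Difference: 146.334 − 120.01 = 26.324, i.e. 26.3 to one decimal place.
The high-ability type prefers to separate.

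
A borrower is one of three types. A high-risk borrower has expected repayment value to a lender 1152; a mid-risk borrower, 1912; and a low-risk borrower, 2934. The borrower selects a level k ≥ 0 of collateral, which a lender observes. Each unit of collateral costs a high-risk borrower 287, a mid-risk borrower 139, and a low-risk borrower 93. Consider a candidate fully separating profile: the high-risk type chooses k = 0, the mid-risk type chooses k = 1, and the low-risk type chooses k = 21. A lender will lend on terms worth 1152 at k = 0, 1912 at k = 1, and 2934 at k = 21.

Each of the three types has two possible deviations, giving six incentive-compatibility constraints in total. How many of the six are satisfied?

3

Mid-risk (own payoff 1912 − 139×1 = 1773): to k=0 gives 1152 → no gain ✓; to k=21 gives 2934 − 139×21 = 15 → no gain ✓.
High-risk (own payoff 1152): to k=1 gives 1912 − 287×1 = 1625 → profitable ✗; to k=21 gives 2934 − 287×21 = -3093 → no gain ✓.
Low-risk (own payoff 2934 − 93×21 = 981): to k=0 gives 1152 → profitable ✗; to k=1 gives 1912 − 93×1 = 1819 → profitable ✗.
3 of the 6 constraints hold; not an equilibrium.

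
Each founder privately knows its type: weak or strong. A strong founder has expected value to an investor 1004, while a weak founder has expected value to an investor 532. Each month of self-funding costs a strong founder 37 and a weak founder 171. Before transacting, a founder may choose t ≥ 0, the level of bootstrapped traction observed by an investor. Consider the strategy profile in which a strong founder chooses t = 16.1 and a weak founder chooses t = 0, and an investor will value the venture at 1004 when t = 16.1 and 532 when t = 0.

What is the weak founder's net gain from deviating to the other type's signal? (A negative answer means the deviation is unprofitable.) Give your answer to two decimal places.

-2281.10

Playing t = 0 the weak founder receives 532.
Deviating to t = 16.1 brings payment 1004 at cost 171 × 16.1 = 2753.1, netting -1749.1.
Gain from deviating: -1749.1 − 532 = -2281.10.
The gain is negative, so the weak type's incentive-compatibility constraint is satisfied.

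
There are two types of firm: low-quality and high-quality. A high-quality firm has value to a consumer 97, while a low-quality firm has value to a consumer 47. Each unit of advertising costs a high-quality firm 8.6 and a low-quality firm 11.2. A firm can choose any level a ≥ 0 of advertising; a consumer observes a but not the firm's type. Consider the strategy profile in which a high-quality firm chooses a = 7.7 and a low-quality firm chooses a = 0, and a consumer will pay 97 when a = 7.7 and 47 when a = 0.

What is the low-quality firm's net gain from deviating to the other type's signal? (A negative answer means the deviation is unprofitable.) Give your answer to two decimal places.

Playing a = 0 the low-quality firm receives 47.
Deviating to a = 7.7 brings payment 97 at cost 11.2 × 7.7 = 86.24, netting 10.76.
Gain from deviating: 10.76 − 47 = -36.24.
The gain is negative, so the low-quality type's incentive-compatibility constraint is satisfied.

-36.24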